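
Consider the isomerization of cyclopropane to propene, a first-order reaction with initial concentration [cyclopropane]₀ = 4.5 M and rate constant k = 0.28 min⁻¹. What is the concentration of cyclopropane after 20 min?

0.01664 M

Step 1: For a first-order reaction: [cyclopropane] = [cyclopropane]₀ × e^(-kt)
Step 2: [cyclopropane] = 4.5 × e^(-0.28 × 20)
Step 3: [cyclopropane] = 4.5 × e^(-5.6)
Step 4: [cyclopropane] = 4.5 × 0.00369786 = 0.01664 M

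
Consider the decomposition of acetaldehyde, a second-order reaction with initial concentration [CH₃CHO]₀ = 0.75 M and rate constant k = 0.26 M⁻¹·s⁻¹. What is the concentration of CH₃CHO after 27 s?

0.1197 M

Step 1: For a second-order reaction: 1/[CH₃CHO] = 1/[CH₃CHO]₀ + kt
Step 2: 1/[CH₃CHO] = 1/0.75 + 0.26 × 27
Step 3: 1/[CH₃CHO] = 1.333 + 7.02 = 8.353
Step 4: [CH₃CHO] = 1/8.353 = 0.1197 M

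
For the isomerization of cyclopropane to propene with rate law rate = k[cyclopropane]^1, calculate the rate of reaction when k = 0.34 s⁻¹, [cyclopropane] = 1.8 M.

0.612 M/s

Step 1: Identify the rate law: rate = k[cyclopropane]^1
Step 2: Substitute values: rate = 0.34 × (1.8)^1
Step 3: Calculate: rate = 0.34 × 1.8 = 0.612 M/s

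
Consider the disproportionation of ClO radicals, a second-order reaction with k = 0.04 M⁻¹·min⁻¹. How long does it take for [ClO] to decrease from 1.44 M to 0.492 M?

33.45 min

Step 1: For second-order: t = (1/[ClO] - 1/[ClO]₀)/k
Step 2: t = (1/0.492 - 1/1.44)/0.04
Step 3: t = (2.033 - 0.6944)/0.04
Step 4: t = 1.338/0.04 = 33.45 min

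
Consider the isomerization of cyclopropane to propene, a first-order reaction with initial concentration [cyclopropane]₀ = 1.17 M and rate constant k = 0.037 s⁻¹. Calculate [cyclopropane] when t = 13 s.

0.7233 M

Step 1: For a first-order reaction: [cyclopropane] = [cyclopropane]₀ × e^(-kt)
Step 2: [cyclopropane] = 1.17 × e^(-0.037 × 13)
Step 3: [cyclopropane] = 1.17 × e^(-0.481)
Step 4: [cyclopropane] = 1.17 × 0.618165 = 0.7233 M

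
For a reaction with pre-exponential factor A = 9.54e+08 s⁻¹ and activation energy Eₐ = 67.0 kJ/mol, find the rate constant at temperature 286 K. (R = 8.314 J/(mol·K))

5.52e-04 s⁻¹

Step 1: Use the Arrhenius equation: k = A × exp(-Eₐ/RT)
Step 2: Convert Eₐ to J/mol: 67.0 kJ/mol = 67000 J/mol
Step 3: Calculate the exponent: -Eₐ/(RT) = -67000/(8.314 × 286) = -28.17726
Step 4: k = 9.54e+08 × exp(-28.17726)
Step 5: k = 9.54e+08 × 5.79124e-13 = 5.5248e-04 s⁻¹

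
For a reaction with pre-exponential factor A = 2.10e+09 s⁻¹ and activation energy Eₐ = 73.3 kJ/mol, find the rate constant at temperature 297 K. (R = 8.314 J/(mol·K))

2.69e-04 s⁻¹

Step 1: Use the Arrhenius equation: k = A × exp(-Eₐ/RT)
Step 2: Convert Eₐ to J/mol: 73.3 kJ/mol = 73300 J/mol
Step 3: Calculate the exponent: -Eₐ/(RT) = -73300/(8.314 × 297) = -29.68503
Step 4: k = 2.10e+09 × exp(-29.68503)
Step 5: k = 2.10e+09 × 1.28220e-13 = 2.6926e-04 s⁻¹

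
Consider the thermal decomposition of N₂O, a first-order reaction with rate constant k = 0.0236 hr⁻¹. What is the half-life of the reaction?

29.37 hr

Step 1: For a first-order reaction, t₁/₂ = ln(2)/k
Step 2: t₁/₂ = ln(2)/0.0236
Step 3: t₁/₂ = 0.6931/0.0236 = 29.37 hr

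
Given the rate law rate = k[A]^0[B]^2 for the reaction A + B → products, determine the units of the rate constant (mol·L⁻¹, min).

(mol·L⁻¹)⁻¹·min⁻¹

Step 1: Overall order = 0 + 2 = 2.
Step 2: rate has units mol·L⁻¹·min⁻¹; [A]^0[B]^2 has units (mol·L⁻¹)^2.
Step 3: k = rate/([A]^0[B]^2), so units of k = (mol·L⁻¹)^(1-2)·min⁻¹ = (mol·L⁻¹)⁻¹·min⁻¹.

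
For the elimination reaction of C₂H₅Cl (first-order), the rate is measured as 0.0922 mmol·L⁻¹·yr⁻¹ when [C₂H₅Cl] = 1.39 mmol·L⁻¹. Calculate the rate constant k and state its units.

0.06633 yr⁻¹

Step 1: rate = k[C₂H₅Cl]^1, so k = rate / [C₂H₅Cl]^1.
Step 2: k = 0.0922 / (1.39)^1 = 0.0922 / 1.39.
Step 3: k = 0.06633 yr⁻¹.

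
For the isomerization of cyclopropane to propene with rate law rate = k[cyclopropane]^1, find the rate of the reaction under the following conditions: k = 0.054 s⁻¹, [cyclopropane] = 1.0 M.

0.054 M/s

Step 1: Identify the rate law: rate = k[cyclopropane]^1
Step 2: Substitute values: rate = 0.054 × (1.0)^1
Step 3: Calculate: rate = 0.054 × 1 = 0.054 M/s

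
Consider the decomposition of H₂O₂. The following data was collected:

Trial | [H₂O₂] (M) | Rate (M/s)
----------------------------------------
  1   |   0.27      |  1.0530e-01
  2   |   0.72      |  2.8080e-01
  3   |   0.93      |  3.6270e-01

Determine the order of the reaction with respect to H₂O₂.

first order (1)

Step 1: Compare trials to find order n where rate₂/rate₁ = ([H₂O₂]₂/[H₂O₂]₁)^n
Step 2: rate₂/rate₁ = 2.8080e-01/1.0530e-01 = 2.667
Step 3: [H₂O₂]₂/[H₂O₂]₁ = 0.72/0.27 = 2.667
Step 4: n = ln(2.667)/ln(2.667) = 1.00 ≈ 1
Step 5: The reaction is first order in H₂O₂.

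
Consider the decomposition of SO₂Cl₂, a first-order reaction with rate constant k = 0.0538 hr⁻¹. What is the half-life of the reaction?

12.88 hr

Step 1: For a first-order reaction, t₁/₂ = ln(2)/k
Step 2: t₁/₂ = ln(2)/0.0538
Step 3: t₁/₂ = 0.6931/0.0538 = 12.88 hr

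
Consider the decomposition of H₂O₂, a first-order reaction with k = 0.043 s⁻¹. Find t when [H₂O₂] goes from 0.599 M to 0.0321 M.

68.06 s

Step 1: For first-order: t = ln([H₂O₂]₀/[H₂O₂])/k
Step 2: t = ln(0.599/0.0321)/0.043
Step 3: t = ln(18.66)/0.043
Step 4: t = 2.926/0.043 = 68.06 s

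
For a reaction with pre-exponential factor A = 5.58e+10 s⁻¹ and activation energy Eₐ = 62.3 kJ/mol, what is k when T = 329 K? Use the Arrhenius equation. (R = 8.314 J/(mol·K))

7.16e+00 s⁻¹

Step 1: Use the Arrhenius equation: k = A × exp(-Eₐ/RT)
Step 2: Convert Eₐ to J/mol: 62.3 kJ/mol = 62300 J/mol
Step 3: Calculate the exponent: -Eₐ/(RT) = -62300/(8.314 × 329) = -22.77625
Step 4: k = 5.58e+10 × exp(-22.77625)
Step 5: k = 5.58e+10 × 1.28351e-10 = 7.1620e+00 s⁻¹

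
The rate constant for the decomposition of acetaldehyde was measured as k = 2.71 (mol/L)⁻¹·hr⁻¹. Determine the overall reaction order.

second order (2)

Step 1: The units of k for an nth-order reaction are (concentration)^(1-n)·(time)⁻¹.
Step 2: Here k has units (mol/L)⁻¹·hr⁻¹, so the concentration exponent is -1.
Step 3: 1 - n = -1 ⇒ n = 2. The reaction is second order.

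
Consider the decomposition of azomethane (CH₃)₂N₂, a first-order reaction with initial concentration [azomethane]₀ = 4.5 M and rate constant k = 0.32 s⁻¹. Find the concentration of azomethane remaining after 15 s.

0.03703 M

Step 1: For a first-order reaction: [azomethane] = [azomethane]₀ × e^(-kt)
Step 2: [azomethane] = 4.5 × e^(-0.32 × 15)
Step 3: [azomethane] = 4.5 × e^(-4.8)
Step 4: [azomethane] = 4.5 × 0.00822975 = 0.03703 M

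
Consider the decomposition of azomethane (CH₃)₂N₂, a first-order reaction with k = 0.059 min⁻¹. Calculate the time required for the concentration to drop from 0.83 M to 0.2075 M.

23.5 min

Step 1: For first-order: t = ln([azomethane]₀/[azomethane])/k
Step 2: t = ln(0.83/0.2075)/0.059
Step 3: t = ln(4)/0.059
Step 4: t = 1.386/0.059 = 23.5 min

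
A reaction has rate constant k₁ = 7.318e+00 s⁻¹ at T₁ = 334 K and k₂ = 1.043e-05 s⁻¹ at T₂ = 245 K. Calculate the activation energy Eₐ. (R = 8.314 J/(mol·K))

102.9 kJ/mol

Step 1: Use the two-temperature Arrhenius form: ln(k₂/k₁) = -Eₐ/R × (1/T₂ - 1/T₁)
Step 2: ln(k₂/k₁) = ln(1.043e-05/7.318e+00) = ln(1.42525e-06) = -13.4612
Step 3: 1/T₂ - 1/T₁ = 1/245 - 1/334 = 1.087621e-03 K⁻¹
Step 4: Eₐ = -R × ln(k₂/k₁) / (1/T₂ - 1/T₁) = -8.314 × -13.4612 / 1.087621e-03
Step 5: Eₐ = 1.0290e+05 J/mol = 102.9 kJ/mol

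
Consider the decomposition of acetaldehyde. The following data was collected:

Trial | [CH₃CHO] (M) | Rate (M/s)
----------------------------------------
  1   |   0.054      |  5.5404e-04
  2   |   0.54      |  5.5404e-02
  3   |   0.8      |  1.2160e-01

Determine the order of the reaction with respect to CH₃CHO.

second order (2)

Step 1: Compare trials to find order n where rate₂/rate₁ = ([CH₃CHO]₂/[CH₃CHO]₁)^n
Step 2: rate₂/rate₁ = 5.5404e-02/5.5404e-04 = 100
Step 3: [CH₃CHO]₂/[CH₃CHO]₁ = 0.54/0.054 = 10
Step 4: n = ln(100)/ln(10) = 2.00 ≈ 2
Step 5: The reaction is second order in CH₃CHO.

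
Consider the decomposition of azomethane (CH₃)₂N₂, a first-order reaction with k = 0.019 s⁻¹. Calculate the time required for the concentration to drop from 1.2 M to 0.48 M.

48.23 s

Step 1: For first-order: t = ln([azomethane]₀/[azomethane])/k
Step 2: t = ln(1.2/0.48)/0.019
Step 3: t = ln(2.5)/0.019
Step 4: t = 0.9163/0.019 = 48.23 s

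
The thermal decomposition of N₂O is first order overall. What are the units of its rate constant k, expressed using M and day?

day⁻¹

Step 1: For overall order n, rate = k × (concentration)^n.
Step 2: Rate has units M·day⁻¹; concentration term has units M^1.
Step 3: k = rate / (concentration)^n, so units of k = M^(1-1)·day⁻¹ = day⁻¹.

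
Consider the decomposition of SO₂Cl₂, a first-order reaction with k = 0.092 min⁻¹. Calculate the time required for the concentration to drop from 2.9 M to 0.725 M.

15.07 min

Step 1: For first-order: t = ln([SO₂Cl₂]₀/[SO₂Cl₂])/k
Step 2: t = ln(2.9/0.725)/0.092
Step 3: t = ln(4)/0.092
Step 4: t = 1.386/0.092 = 15.07 min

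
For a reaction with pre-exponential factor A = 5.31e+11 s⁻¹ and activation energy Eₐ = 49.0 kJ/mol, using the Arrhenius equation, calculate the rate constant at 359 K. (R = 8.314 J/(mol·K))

3.94e+04 s⁻¹

Step 1: Use the Arrhenius equation: k = A × exp(-Eₐ/RT)
Step 2: Convert Eₐ to J/mol: 49.0 kJ/mol = 49000 J/mol
Step 3: Calculate the exponent: -Eₐ/(RT) = -49000/(8.314 × 359) = -16.41692
Step 4: k = 5.31e+11 × exp(-16.41692)
Step 5: k = 5.31e+11 × 7.41690e-08 = 3.9384e+04 s⁻¹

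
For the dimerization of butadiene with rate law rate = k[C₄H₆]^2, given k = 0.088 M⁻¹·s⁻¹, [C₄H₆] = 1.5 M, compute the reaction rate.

0.198 M/s

Step 1: Identify the rate law: rate = k[C₄H₆]^2
Step 2: Substitute values: rate = 0.088 × (1.5)^2
Step 3: Calculate: rate = 0.088 × 2.25 = 0.198 M/s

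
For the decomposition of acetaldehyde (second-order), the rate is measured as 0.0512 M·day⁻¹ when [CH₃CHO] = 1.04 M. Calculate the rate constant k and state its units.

0.04734 M⁻¹·day⁻¹

Step 1: rate = k[CH₃CHO]^2, so k = rate / [CH₃CHO]^2.
Step 2: k = 0.0512 / (1.04)^2 = 0.0512 / 1.082.
Step 3: k = 0.04734 M⁻¹·day⁻¹.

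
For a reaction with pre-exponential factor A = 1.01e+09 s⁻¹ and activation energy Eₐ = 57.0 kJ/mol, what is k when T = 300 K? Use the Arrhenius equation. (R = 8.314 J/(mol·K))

1.20e-01 s⁻¹

Step 1: Use the Arrhenius equation: k = A × exp(-Eₐ/RT)
Step 2: Convert Eₐ to J/mol: 57.0 kJ/mol = 57000 J/mol
Step 3: Calculate the exponent: -Eₐ/(RT) = -57000/(8.314 × 300) = -22.85302
Step 4: k = 1.01e+09 × exp(-22.85302)
Step 5: k = 1.01e+09 × 1.18867e-10 = 1.2006e-01 s⁻¹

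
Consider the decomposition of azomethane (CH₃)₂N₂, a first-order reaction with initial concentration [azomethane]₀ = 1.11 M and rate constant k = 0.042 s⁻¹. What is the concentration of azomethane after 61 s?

0.08564 M

Step 1: For a first-order reaction: [azomethane] = [azomethane]₀ × e^(-kt)
Step 2: [azomethane] = 1.11 × e^(-0.042 × 61)
Step 3: [azomethane] = 1.11 × e^(-2.562)
Step 4: [azomethane] = 1.11 × 0.0771503 = 0.08564 M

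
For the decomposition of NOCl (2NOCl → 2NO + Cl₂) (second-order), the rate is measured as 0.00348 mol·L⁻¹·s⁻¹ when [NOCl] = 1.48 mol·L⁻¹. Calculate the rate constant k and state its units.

0.001589 (mol·L⁻¹)⁻¹·s⁻¹

Step 1: rate = k[NOCl]^2, so k = rate / [NOCl]^2.
Step 2: k = 0.00348 / (1.48)^2 = 0.00348 / 2.19.
Step 3: k = 0.001589 (mol·L⁻¹)⁻¹·s⁻¹.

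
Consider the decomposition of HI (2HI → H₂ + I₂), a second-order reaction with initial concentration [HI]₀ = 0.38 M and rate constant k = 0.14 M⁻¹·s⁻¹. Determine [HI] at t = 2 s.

0.3435 M

Step 1: For a second-order reaction: 1/[HI] = 1/[HI]₀ + kt
Step 2: 1/[HI] = 1/0.38 + 0.14 × 2
Step 3: 1/[HI] = 2.632 + 0.28 = 2.912
Step 4: [HI] = 1/2.912 = 0.3435 M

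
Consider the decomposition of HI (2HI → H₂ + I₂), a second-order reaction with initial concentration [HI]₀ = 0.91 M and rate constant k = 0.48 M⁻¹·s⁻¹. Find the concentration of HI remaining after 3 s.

0.3939 M

Step 1: For a second-order reaction: 1/[HI] = 1/[HI]₀ + kt
Step 2: 1/[HI] = 1/0.91 + 0.48 × 3
Step 3: 1/[HI] = 1.099 + 1.44 = 2.539
Step 4: [HI] = 1/2.539 = 0.3939 M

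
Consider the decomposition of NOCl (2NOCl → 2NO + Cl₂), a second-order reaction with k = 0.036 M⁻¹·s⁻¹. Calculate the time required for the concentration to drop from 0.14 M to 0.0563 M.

295 s

Step 1: For second-order: t = (1/[NOCl] - 1/[NOCl]₀)/k
Step 2: t = (1/0.0563 - 1/0.14)/0.036
Step 3: t = (17.76 - 7.143)/0.036
Step 4: t = 10.62/0.036 = 295 s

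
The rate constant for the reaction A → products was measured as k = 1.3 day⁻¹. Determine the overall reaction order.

first order (1)

Step 1: The units of k for an nth-order reaction are (concentration)^(1-n)·(time)⁻¹.
Step 2: Here k has units day⁻¹, so the concentration exponent is 0.
Step 3: 1 - n = 0 ⇒ n = 1. The reaction is first order.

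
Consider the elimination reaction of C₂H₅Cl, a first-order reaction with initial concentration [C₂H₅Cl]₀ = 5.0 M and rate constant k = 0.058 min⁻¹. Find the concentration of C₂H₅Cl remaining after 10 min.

2.799 M

Step 1: For a first-order reaction: [C₂H₅Cl] = [C₂H₅Cl]₀ × e^(-kt)
Step 2: [C₂H₅Cl] = 5.0 × e^(-0.058 × 10)
Step 3: [C₂H₅Cl] = 5.0 × e^(-0.58)
Step 4: [C₂H₅Cl] = 5.0 × 0.559898 = 2.799 M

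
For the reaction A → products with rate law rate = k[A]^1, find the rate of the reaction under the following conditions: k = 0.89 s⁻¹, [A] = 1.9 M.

1.691 M/s

Step 1: Identify the rate law: rate = k[A]^1
Step 2: Substitute values: rate = 0.89 × (1.9)^1
Step 3: Calculate: rate = 0.89 × 1.9 = 1.691 M/s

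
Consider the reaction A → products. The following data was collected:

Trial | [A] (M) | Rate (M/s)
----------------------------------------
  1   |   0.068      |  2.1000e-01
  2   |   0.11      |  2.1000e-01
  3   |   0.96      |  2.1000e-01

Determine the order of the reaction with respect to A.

zeroth order (0)

Step 1: Compare trials - when concentration changes, rate stays constant.
Step 2: rate₂/rate₁ = 2.1000e-01/2.1000e-01 = 1
Step 3: [A]₂/[A]₁ = 0.11/0.068 = 1.618
Step 4: Since rate ratio ≈ (conc ratio)^0, the reaction is zeroth order.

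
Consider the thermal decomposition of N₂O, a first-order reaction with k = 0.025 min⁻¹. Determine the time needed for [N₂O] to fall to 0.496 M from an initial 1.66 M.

48.32 min

Step 1: For first-order: t = ln([N₂O]₀/[N₂O])/k
Step 2: t = ln(1.66/0.496)/0.025
Step 3: t = ln(3.347)/0.025
Step 4: t = 1.208/0.025 = 48.32 min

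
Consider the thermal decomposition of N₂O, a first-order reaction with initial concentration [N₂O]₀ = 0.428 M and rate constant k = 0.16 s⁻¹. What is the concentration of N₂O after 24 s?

0.009199 M

Step 1: For a first-order reaction: [N₂O] = [N₂O]₀ × e^(-kt)
Step 2: [N₂O] = 0.428 × e^(-0.16 × 24)
Step 3: [N₂O] = 0.428 × e^(-3.84)
Step 4: [N₂O] = 0.428 × 0.0214936 = 0.009199 M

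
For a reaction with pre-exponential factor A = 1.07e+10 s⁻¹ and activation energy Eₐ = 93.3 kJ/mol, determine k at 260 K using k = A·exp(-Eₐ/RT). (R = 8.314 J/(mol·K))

1.93e-09 s⁻¹

Step 1: Use the Arrhenius equation: k = A × exp(-Eₐ/RT)
Step 2: Convert Eₐ to J/mol: 93.3 kJ/mol = 93300 J/mol
Step 3: Calculate the exponent: -Eₐ/(RT) = -93300/(8.314 × 260) = -43.16167
Step 4: k = 1.07e+10 × exp(-43.16167)
Step 5: k = 1.07e+10 × 1.79939e-19 = 1.9253e-09 s⁻¹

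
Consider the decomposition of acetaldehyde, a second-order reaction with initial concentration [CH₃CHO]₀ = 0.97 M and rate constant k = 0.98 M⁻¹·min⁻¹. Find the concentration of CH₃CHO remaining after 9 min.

0.1015 M

Step 1: For a second-order reaction: 1/[CH₃CHO] = 1/[CH₃CHO]₀ + kt
Step 2: 1/[CH₃CHO] = 1/0.97 + 0.98 × 9
Step 3: 1/[CH₃CHO] = 1.031 + 8.82 = 9.851
Step 4: [CH₃CHO] = 1/9.851 = 0.1015 M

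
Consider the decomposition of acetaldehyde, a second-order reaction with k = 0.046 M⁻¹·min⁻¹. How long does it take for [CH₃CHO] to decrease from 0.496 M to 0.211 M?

59.2 min

Step 1: For second-order: t = (1/[CH₃CHO] - 1/[CH₃CHO]₀)/k
Step 2: t = (1/0.211 - 1/0.496)/0.046
Step 3: t = (4.739 - 2.016)/0.046
Step 4: t = 2.723/0.046 = 59.2 min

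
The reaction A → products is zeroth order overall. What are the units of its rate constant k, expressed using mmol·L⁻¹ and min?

mmol·L⁻¹·min⁻¹

Step 1: For overall order n, rate = k × (concentration)^n.
Step 2: Rate has units mmol·L⁻¹·min⁻¹; concentration term has units (mmol·L⁻¹)^0.
Step 3: k = rate / (concentration)^n, so units of k = (mmol·L⁻¹)^(1-0)·min⁻¹ = mmol·L⁻¹·min⁻¹.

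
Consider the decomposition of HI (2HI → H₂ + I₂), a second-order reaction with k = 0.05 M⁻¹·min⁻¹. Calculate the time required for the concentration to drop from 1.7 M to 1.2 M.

4.902 min

Step 1: For second-order: t = (1/[HI] - 1/[HI]₀)/k
Step 2: t = (1/1.2 - 1/1.7)/0.05
Step 3: t = (0.8333 - 0.5882)/0.05
Step 4: t = 0.2451/0.05 = 4.902 min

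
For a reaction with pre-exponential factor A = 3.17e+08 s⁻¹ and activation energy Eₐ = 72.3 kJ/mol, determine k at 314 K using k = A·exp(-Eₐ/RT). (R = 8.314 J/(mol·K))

2.97e-04 s⁻¹

Step 1: Use the Arrhenius equation: k = A × exp(-Eₐ/RT)
Step 2: Convert Eₐ to J/mol: 72.3 kJ/mol = 72300 J/mol
Step 3: Calculate the exponent: -Eₐ/(RT) = -72300/(8.314 × 314) = -27.69483
Step 4: k = 3.17e+08 × exp(-27.69483)
Step 5: k = 3.17e+08 × 9.38184e-13 = 2.9740e-04 s⁻¹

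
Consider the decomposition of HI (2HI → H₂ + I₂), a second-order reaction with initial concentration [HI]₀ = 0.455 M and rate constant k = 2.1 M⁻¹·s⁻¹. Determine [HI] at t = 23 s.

0.0198 M

Step 1: For a second-order reaction: 1/[HI] = 1/[HI]₀ + kt
Step 2: 1/[HI] = 1/0.455 + 2.1 × 23
Step 3: 1/[HI] = 2.198 + 48.3 = 50.5
Step 4: [HI] = 1/50.5 = 0.0198 M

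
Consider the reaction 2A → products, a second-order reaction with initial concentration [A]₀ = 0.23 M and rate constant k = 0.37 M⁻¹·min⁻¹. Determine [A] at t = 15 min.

0.101 M

Step 1: For a second-order reaction: 1/[A] = 1/[A]₀ + kt
Step 2: 1/[A] = 1/0.23 + 0.37 × 15
Step 3: 1/[A] = 4.348 + 5.55 = 9.898
Step 4: [A] = 1/9.898 = 0.101 M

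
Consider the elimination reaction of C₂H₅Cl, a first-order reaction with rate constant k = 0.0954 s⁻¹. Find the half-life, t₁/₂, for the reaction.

7.266 s

Step 1: For a first-order reaction, t₁/₂ = ln(2)/k
Step 2: t₁/₂ = ln(2)/0.0954
Step 3: t₁/₂ = 0.6931/0.0954 = 7.266 s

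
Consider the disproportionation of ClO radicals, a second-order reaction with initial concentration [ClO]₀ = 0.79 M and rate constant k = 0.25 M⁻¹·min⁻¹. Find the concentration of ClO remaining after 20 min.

0.1596 M

Step 1: For a second-order reaction: 1/[ClO] = 1/[ClO]₀ + kt
Step 2: 1/[ClO] = 1/0.79 + 0.25 × 20
Step 3: 1/[ClO] = 1.266 + 5 = 6.266
Step 4: [ClO] = 1/6.266 = 0.1596 M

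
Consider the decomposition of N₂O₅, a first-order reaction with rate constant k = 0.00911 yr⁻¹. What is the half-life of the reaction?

76.09 yr

Step 1: For a first-order reaction, t₁/₂ = ln(2)/k
Step 2: t₁/₂ = ln(2)/0.00911
Step 3: t₁/₂ = 0.6931/0.00911 = 76.09 yr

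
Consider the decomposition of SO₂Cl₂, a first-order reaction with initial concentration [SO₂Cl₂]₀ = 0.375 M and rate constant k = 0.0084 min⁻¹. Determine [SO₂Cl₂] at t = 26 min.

0.3014 M

Step 1: For a first-order reaction: [SO₂Cl₂] = [SO₂Cl₂]₀ × e^(-kt)
Step 2: [SO₂Cl₂] = 0.375 × e^(-0.0084 × 26)
Step 3: [SO₂Cl₂] = 0.375 × e^(-0.2184)
Step 4: [SO₂Cl₂] = 0.375 × 0.803804 = 0.3014 M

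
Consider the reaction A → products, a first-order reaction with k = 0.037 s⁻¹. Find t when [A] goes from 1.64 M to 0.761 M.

20.75 s

Step 1: For first-order: t = ln([A]₀/[A])/k
Step 2: t = ln(1.64/0.761)/0.037
Step 3: t = ln(2.155)/0.037
Step 4: t = 0.7678/0.037 = 20.75 s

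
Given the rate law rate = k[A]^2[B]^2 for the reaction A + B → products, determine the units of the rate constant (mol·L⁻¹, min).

(mol·L⁻¹)⁻³·min⁻¹

Step 1: Overall order = 2 + 2 = 4.
Step 2: rate has units mol·L⁻¹·min⁻¹; [A]^2[B]^2 has units (mol·L⁻¹)^4.
Step 3: k = rate/([A]^2[B]^2), so units of k = (mol·L⁻¹)^(1-4)·min⁻¹ = (mol·L⁻¹)⁻³·min⁻¹.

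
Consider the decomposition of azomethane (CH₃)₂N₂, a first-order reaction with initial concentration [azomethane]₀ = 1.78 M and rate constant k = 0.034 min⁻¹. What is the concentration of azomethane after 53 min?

0.2936 M

Step 1: For a first-order reaction: [azomethane] = [azomethane]₀ × e^(-kt)
Step 2: [azomethane] = 1.78 × e^(-0.034 × 53)
Step 3: [azomethane] = 1.78 × e^(-1.802)
Step 4: [azomethane] = 1.78 × 0.164969 = 0.2936 M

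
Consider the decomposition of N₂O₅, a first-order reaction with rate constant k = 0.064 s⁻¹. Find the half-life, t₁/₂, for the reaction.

10.83 s

Step 1: For a first-order reaction, t₁/₂ = ln(2)/k
Step 2: t₁/₂ = ln(2)/0.064
Step 3: t₁/₂ = 0.6931/0.064 = 10.83 s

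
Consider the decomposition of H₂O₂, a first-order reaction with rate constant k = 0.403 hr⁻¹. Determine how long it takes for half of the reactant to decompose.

1.72 hr

Step 1: For a first-order reaction, t₁/₂ = ln(2)/k
Step 2: t₁/₂ = ln(2)/0.403
Step 3: t₁/₂ = 0.6931/0.403 = 1.72 hr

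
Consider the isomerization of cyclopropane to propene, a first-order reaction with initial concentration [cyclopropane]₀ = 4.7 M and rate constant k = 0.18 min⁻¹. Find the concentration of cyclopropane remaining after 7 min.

1.333 M

Step 1: For a first-order reaction: [cyclopropane] = [cyclopropane]₀ × e^(-kt)
Step 2: [cyclopropane] = 4.7 × e^(-0.18 × 7)
Step 3: [cyclopropane] = 4.7 × e^(-1.26)
Step 4: [cyclopropane] = 4.7 × 0.283654 = 1.333 M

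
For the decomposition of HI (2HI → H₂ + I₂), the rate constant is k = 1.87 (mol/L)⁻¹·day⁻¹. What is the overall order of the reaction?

second order (2)

Step 1: The units of k for an nth-order reaction are (concentration)^(1-n)·(time)⁻¹.
Step 2: Here k has units (mol/L)⁻¹·day⁻¹, so the concentration exponent is -1.
Step 3: 1 - n = -1 ⇒ n = 2. The reaction is second order.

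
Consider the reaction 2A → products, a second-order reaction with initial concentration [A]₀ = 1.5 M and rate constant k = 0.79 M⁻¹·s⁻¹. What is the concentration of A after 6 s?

0.185 M

Step 1: For a second-order reaction: 1/[A] = 1/[A]₀ + kt
Step 2: 1/[A] = 1/1.5 + 0.79 × 6
Step 3: 1/[A] = 0.6667 + 4.74 = 5.407
Step 4: [A] = 1/5.407 = 0.185 M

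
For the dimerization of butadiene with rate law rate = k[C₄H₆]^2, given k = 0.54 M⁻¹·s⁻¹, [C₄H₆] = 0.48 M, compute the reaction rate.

0.1244 M/s

Step 1: Identify the rate law: rate = k[C₄H₆]^2
Step 2: Substitute values: rate = 0.54 × (0.48)^2
Step 3: Calculate: rate = 0.54 × 0.2304 = 0.124416 M/s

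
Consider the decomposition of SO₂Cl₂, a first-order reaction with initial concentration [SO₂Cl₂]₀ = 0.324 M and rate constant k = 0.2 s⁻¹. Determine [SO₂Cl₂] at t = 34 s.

0.0003609 M

Step 1: For a first-order reaction: [SO₂Cl₂] = [SO₂Cl₂]₀ × e^(-kt)
Step 2: [SO₂Cl₂] = 0.324 × e^(-0.2 × 34)
Step 3: [SO₂Cl₂] = 0.324 × e^(-6.8)
Step 4: [SO₂Cl₂] = 0.324 × 0.00111378 = 0.0003609 M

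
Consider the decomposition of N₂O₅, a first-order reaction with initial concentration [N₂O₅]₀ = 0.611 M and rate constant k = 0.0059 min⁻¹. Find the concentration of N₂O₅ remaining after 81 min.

0.3789 M

Step 1: For a first-order reaction: [N₂O₅] = [N₂O₅]₀ × e^(-kt)
Step 2: [N₂O₅] = 0.611 × e^(-0.0059 × 81)
Step 3: [N₂O₅] = 0.611 × e^(-0.4779)
Step 4: [N₂O₅] = 0.611 × 0.620084 = 0.3789 M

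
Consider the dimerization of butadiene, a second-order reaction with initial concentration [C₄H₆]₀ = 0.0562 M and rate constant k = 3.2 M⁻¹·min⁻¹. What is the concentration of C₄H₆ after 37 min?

0.007342 M

Step 1: For a second-order reaction: 1/[C₄H₆] = 1/[C₄H₆]₀ + kt
Step 2: 1/[C₄H₆] = 1/0.0562 + 3.2 × 37
Step 3: 1/[C₄H₆] = 17.79 + 118.4 = 136.2
Step 4: [C₄H₆] = 1/136.2 = 0.007342 M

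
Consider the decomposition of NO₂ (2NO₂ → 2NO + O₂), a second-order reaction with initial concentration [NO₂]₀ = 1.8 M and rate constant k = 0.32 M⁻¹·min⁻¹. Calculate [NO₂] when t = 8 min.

0.321 M

Step 1: For a second-order reaction: 1/[NO₂] = 1/[NO₂]₀ + kt
Step 2: 1/[NO₂] = 1/1.8 + 0.32 × 8
Step 3: 1/[NO₂] = 0.5556 + 2.56 = 3.116
Step 4: [NO₂] = 1/3.116 = 0.321 M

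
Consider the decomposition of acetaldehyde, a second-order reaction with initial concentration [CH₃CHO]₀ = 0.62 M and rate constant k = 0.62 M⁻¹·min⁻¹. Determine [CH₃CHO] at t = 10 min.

0.128 M

Step 1: For a second-order reaction: 1/[CH₃CHO] = 1/[CH₃CHO]₀ + kt
Step 2: 1/[CH₃CHO] = 1/0.62 + 0.62 × 10
Step 3: 1/[CH₃CHO] = 1.613 + 6.2 = 7.813
Step 4: [CH₃CHO] = 1/7.813 = 0.128 M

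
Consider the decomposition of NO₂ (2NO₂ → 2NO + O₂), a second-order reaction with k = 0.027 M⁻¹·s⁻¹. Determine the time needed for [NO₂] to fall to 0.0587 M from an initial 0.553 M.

564 s

Step 1: For second-order: t = (1/[NO₂] - 1/[NO₂]₀)/k
Step 2: t = (1/0.0587 - 1/0.553)/0.027
Step 3: t = (17.04 - 1.808)/0.027
Step 4: t = 15.23/0.027 = 564 s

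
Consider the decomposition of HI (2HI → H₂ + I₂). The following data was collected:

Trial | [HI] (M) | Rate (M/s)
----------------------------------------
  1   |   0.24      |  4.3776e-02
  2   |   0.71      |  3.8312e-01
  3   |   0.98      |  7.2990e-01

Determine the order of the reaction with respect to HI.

second order (2)

Step 1: Compare trials to find order n where rate₂/rate₁ = ([HI]₂/[HI]₁)^n
Step 2: rate₂/rate₁ = 3.8312e-01/4.3776e-02 = 8.752
Step 3: [HI]₂/[HI]₁ = 0.71/0.24 = 2.958
Step 4: n = ln(8.752)/ln(2.958) = 2.00 ≈ 2
Step 5: The reaction is second order in HI.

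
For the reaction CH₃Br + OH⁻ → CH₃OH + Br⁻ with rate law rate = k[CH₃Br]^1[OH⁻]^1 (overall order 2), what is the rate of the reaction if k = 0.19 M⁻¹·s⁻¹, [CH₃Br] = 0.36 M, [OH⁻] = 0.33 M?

0.02257 M/s

Step 1: The rate law is rate = k[CH₃Br]^1[OH⁻]^1, overall order = 1+1 = 2
Step 2: Substitute values: rate = 0.19 × (0.36)^1 × (0.33)^1
Step 3: rate = 0.19 × 0.36 × 0.33 = 0.022572 M/s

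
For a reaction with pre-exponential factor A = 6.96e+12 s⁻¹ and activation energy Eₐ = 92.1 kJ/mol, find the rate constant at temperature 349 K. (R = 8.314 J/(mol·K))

1.14e-01 s⁻¹

Step 1: Use the Arrhenius equation: k = A × exp(-Eₐ/RT)
Step 2: Convert Eₐ to J/mol: 92.1 kJ/mol = 92100 J/mol
Step 3: Calculate the exponent: -Eₐ/(RT) = -92100/(8.314 × 349) = -31.74126
Step 4: k = 6.96e+12 × exp(-31.74126)
Step 5: k = 6.96e+12 × 1.64039e-14 = 1.1417e-01 s⁻¹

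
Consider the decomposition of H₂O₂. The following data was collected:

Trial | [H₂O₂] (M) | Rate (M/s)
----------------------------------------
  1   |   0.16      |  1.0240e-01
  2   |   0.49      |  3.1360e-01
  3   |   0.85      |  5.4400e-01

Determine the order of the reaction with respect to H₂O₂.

first order (1)

Step 1: Compare trials to find order n where rate₂/rate₁ = ([H₂O₂]₂/[H₂O₂]₁)^n
Step 2: rate₂/rate₁ = 3.1360e-01/1.0240e-01 = 3.062
Step 3: [H₂O₂]₂/[H₂O₂]₁ = 0.49/0.16 = 3.062
Step 4: n = ln(3.062)/ln(3.062) = 1.00 ≈ 1
Step 5: The reaction is first order in H₂O₂.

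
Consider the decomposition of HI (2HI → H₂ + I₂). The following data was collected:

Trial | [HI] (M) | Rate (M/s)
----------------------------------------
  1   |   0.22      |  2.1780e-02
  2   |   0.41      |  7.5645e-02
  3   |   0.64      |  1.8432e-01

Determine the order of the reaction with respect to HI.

second order (2)

Step 1: Compare trials to find order n where rate₂/rate₁ = ([HI]₂/[HI]₁)^n
Step 2: rate₂/rate₁ = 7.5645e-02/2.1780e-02 = 3.473
Step 3: [HI]₂/[HI]₁ = 0.41/0.22 = 1.864
Step 4: n = ln(3.473)/ln(1.864) = 2.00 ≈ 2
Step 5: The reaction is second order in HI.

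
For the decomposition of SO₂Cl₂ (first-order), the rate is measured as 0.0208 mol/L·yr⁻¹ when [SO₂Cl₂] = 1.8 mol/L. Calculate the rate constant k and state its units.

0.01156 yr⁻¹

Step 1: rate = k[SO₂Cl₂]^1, so k = rate / [SO₂Cl₂]^1.
Step 2: k = 0.0208 / (1.8)^1 = 0.0208 / 1.8.
Step 3: k = 0.01156 yr⁻¹.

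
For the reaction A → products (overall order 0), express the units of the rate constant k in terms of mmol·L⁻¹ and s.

mmol·L⁻¹·s⁻¹

Step 1: For overall order n, rate = k × (concentration)^n.
Step 2: Rate has units mmol·L⁻¹·s⁻¹; concentration term has units (mmol·L⁻¹)^0.
Step 3: k = rate / (concentration)^n, so units of k = (mmol·L⁻¹)^(1-0)·s⁻¹ = mmol·L⁻¹·s⁻¹.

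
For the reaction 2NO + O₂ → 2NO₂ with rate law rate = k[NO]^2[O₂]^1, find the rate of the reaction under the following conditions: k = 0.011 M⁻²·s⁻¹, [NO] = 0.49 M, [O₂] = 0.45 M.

0.001188 M/s

Step 1: The rate law is rate = k[NO]^2[O₂]^1
Step 2: Substitute: rate = 0.011 × (0.49)^2 × (0.45)^1
Step 3: rate = 0.011 × 0.2401 × 0.45 = 0.00118849 M/s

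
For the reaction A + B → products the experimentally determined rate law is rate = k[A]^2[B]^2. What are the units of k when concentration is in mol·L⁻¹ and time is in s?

(mol·L⁻¹)⁻³·s⁻¹

Step 1: Overall order = 2 + 2 = 4.
Step 2: rate has units mol·L⁻¹·s⁻¹; [A]^2[B]^2 has units (mol·L⁻¹)^4.
Step 3: k = rate/([A]^2[B]^2), so units of k = (mol·L⁻¹)^(1-4)·s⁻¹ = (mol·L⁻¹)⁻³·s⁻¹.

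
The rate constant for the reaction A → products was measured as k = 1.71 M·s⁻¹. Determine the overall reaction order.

zeroth order (0)

Step 1: The units of k for an nth-order reaction are (concentration)^(1-n)·(time)⁻¹.
Step 2: Here k has units M·s⁻¹, so the concentration exponent is 1.
Step 3: 1 - n = 1 ⇒ n = 0. The reaction is zeroth order.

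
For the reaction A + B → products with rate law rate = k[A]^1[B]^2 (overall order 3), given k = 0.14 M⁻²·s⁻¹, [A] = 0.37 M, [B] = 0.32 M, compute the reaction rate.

0.005304 M/s

Step 1: The rate law is rate = k[A]^1[B]^2, overall order = 1+2 = 3
Step 2: Substitute values: rate = 0.14 × (0.37)^1 × (0.32)^2
Step 3: rate = 0.14 × 0.37 × 0.1024 = 0.00530432 M/s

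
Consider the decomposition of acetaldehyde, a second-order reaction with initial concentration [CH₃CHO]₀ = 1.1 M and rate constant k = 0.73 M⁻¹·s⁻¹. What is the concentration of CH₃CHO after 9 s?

0.1337 M

Step 1: For a second-order reaction: 1/[CH₃CHO] = 1/[CH₃CHO]₀ + kt
Step 2: 1/[CH₃CHO] = 1/1.1 + 0.73 × 9
Step 3: 1/[CH₃CHO] = 0.9091 + 6.57 = 7.479
Step 4: [CH₃CHO] = 1/7.479 = 0.1337 M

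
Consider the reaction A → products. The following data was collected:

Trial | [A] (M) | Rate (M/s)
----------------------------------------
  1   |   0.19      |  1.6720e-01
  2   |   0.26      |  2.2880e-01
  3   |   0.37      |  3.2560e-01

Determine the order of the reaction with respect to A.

first order (1)

Step 1: Compare trials to find order n where rate₂/rate₁ = ([A]₂/[A]₁)^n
Step 2: rate₂/rate₁ = 2.2880e-01/1.6720e-01 = 1.368
Step 3: [A]₂/[A]₁ = 0.26/0.19 = 1.368
Step 4: n = ln(1.368)/ln(1.368) = 1.00 ≈ 1
Step 5: The reaction is first order in A.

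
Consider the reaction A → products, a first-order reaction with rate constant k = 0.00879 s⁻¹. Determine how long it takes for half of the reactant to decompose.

78.86 s

Step 1: For a first-order reaction, t₁/₂ = ln(2)/k
Step 2: t₁/₂ = ln(2)/0.00879
Step 3: t₁/₂ = 0.6931/0.00879 = 78.86 s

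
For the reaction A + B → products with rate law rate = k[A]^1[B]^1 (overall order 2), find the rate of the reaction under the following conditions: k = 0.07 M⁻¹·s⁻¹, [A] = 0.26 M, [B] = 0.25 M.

0.00455 M/s

Step 1: The rate law is rate = k[A]^1[B]^1, overall order = 1+1 = 2
Step 2: Substitute values: rate = 0.07 × (0.26)^1 × (0.25)^1
Step 3: rate = 0.07 × 0.26 × 0.25 = 0.00455 M/s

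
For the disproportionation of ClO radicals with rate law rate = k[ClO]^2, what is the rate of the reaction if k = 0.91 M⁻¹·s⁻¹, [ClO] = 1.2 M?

1.31 M/s

Step 1: Identify the rate law: rate = k[ClO]^2
Step 2: Substitute values: rate = 0.91 × (1.2)^2
Step 3: Calculate: rate = 0.91 × 1.44 = 1.3104 M/s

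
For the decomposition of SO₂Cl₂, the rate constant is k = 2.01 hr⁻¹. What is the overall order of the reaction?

first order (1)

Step 1: The units of k for an nth-order reaction are (concentration)^(1-n)·(time)⁻¹.
Step 2: Here k has units hr⁻¹, so the concentration exponent is 0.
Step 3: 1 - n = 0 ⇒ n = 1. The reaction is first order.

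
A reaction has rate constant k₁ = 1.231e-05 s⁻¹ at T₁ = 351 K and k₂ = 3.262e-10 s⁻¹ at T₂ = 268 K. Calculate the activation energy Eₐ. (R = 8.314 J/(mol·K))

99.3 kJ/mol

Step 1: Use the two-temperature Arrhenius form: ln(k₂/k₁) = -Eₐ/R × (1/T₂ - 1/T₁)
Step 2: ln(k₂/k₁) = ln(3.262e-10/1.231e-05) = ln(2.64988e-05) = -10.5384
Step 3: 1/T₂ - 1/T₁ = 1/268 - 1/351 = 8.823404e-04 K⁻¹
Step 4: Eₐ = -R × ln(k₂/k₁) / (1/T₂ - 1/T₁) = -8.314 × -10.5384 / 8.823404e-04
Step 5: Eₐ = 9.9300e+04 J/mol = 99.3 kJ/mol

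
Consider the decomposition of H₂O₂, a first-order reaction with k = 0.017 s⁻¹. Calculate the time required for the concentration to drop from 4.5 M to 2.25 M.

40.77 s

Step 1: For first-order: t = ln([H₂O₂]₀/[H₂O₂])/k
Step 2: t = ln(4.5/2.25)/0.017
Step 3: t = ln(2)/0.017
Step 4: t = 0.6931/0.017 = 40.77 s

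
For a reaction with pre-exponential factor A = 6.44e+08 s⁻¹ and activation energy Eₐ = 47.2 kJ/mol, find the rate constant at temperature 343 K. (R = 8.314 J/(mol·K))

4.17e+01 s⁻¹

Step 1: Use the Arrhenius equation: k = A × exp(-Eₐ/RT)
Step 2: Convert Eₐ to J/mol: 47.2 kJ/mol = 47200 J/mol
Step 3: Calculate the exponent: -Eₐ/(RT) = -47200/(8.314 × 343) = -16.55152
Step 4: k = 6.44e+08 × exp(-16.55152)
Step 5: k = 6.44e+08 × 6.48285e-08 = 4.1750e+01 s⁻¹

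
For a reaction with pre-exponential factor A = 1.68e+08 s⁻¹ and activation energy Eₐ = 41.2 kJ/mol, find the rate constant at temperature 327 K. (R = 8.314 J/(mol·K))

4.40e+01 s⁻¹

Step 1: Use the Arrhenius equation: k = A × exp(-Eₐ/RT)
Step 2: Convert Eₐ to J/mol: 41.2 kJ/mol = 41200 J/mol
Step 3: Calculate the exponent: -Eₐ/(RT) = -41200/(8.314 × 327) = -15.15442
Step 4: k = 1.68e+08 × exp(-15.15442)
Step 5: k = 1.68e+08 × 2.62131e-07 = 4.4038e+01 s⁻¹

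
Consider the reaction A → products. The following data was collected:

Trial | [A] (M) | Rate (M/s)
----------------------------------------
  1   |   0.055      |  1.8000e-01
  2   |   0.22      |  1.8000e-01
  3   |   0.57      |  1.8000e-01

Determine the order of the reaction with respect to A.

zeroth order (0)

Step 1: Compare trials - when concentration changes, rate stays constant.
Step 2: rate₂/rate₁ = 1.8000e-01/1.8000e-01 = 1
Step 3: [A]₂/[A]₁ = 0.22/0.055 = 4
Step 4: Since rate ratio ≈ (conc ratio)^0, the reaction is zeroth order.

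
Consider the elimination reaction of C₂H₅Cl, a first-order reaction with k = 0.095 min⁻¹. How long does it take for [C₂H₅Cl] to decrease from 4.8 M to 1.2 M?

14.59 min

Step 1: For first-order: t = ln([C₂H₅Cl]₀/[C₂H₅Cl])/k
Step 2: t = ln(4.8/1.2)/0.095
Step 3: t = ln(4)/0.095
Step 4: t = 1.386/0.095 = 14.59 min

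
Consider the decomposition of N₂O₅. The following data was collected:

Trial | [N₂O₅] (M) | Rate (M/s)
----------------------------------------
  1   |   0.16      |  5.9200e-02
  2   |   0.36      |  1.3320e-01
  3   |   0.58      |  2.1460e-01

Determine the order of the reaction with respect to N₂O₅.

first order (1)

Step 1: Compare trials to find order n where rate₂/rate₁ = ([N₂O₅]₂/[N₂O₅]₁)^n
Step 2: rate₂/rate₁ = 1.3320e-01/5.9200e-02 = 2.25
Step 3: [N₂O₅]₂/[N₂O₅]₁ = 0.36/0.16 = 2.25
Step 4: n = ln(2.25)/ln(2.25) = 1.00 ≈ 1
Step 5: The reaction is first order in N₂O₅.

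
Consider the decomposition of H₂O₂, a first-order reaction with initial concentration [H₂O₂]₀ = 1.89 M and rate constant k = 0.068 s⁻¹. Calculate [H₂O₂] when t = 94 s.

0.003166 M

Step 1: For a first-order reaction: [H₂O₂] = [H₂O₂]₀ × e^(-kt)
Step 2: [H₂O₂] = 1.89 × e^(-0.068 × 94)
Step 3: [H₂O₂] = 1.89 × e^(-6.392)
Step 4: [H₂O₂] = 1.89 × 0.0016749 = 0.003166 M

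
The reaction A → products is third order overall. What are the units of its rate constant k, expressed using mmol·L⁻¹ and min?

(mmol·L⁻¹)⁻²·min⁻¹

Step 1: For overall order n, rate = k × (concentration)^n.
Step 2: Rate has units mmol·L⁻¹·min⁻¹; concentration term has units (mmol·L⁻¹)^3.
Step 3: k = rate / (concentration)^n, so units of k = (mmol·L⁻¹)^(1-3)·min⁻¹ = (mmol·L⁻¹)⁻²·min⁻¹.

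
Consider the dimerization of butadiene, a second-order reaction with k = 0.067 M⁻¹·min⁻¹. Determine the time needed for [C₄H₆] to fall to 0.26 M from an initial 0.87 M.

40.25 min

Step 1: For second-order: t = (1/[C₄H₆] - 1/[C₄H₆]₀)/k
Step 2: t = (1/0.26 - 1/0.87)/0.067
Step 3: t = (3.846 - 1.149)/0.067
Step 4: t = 2.697/0.067 = 40.25 min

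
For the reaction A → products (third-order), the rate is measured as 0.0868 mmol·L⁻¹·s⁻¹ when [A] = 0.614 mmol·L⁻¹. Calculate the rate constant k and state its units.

0.375 (mmol·L⁻¹)⁻²·s⁻¹

Step 1: rate = k[A]^3, so k = rate / [A]^3.
Step 2: k = 0.0868 / (0.614)^3 = 0.0868 / 0.2315.
Step 3: k = 0.375 (mmol·L⁻¹)⁻²·s⁻¹.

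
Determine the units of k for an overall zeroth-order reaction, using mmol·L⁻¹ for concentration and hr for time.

mmol·L⁻¹·hr⁻¹

Step 1: For overall order n, rate = k × (concentration)^n.
Step 2: Rate has units mmol·L⁻¹·hr⁻¹; concentration term has units (mmol·L⁻¹)^0.
Step 3: k = rate / (concentration)^n, so units of k = (mmol·L⁻¹)^(1-0)·hr⁻¹ = mmol·L⁻¹·hr⁻¹.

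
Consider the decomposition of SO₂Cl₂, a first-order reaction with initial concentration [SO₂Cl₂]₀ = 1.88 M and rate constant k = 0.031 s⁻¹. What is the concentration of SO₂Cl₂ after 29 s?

0.7651 M

Step 1: For a first-order reaction: [SO₂Cl₂] = [SO₂Cl₂]₀ × e^(-kt)
Step 2: [SO₂Cl₂] = 1.88 × e^(-0.031 × 29)
Step 3: [SO₂Cl₂] = 1.88 × e^(-0.899)
Step 4: [SO₂Cl₂] = 1.88 × 0.406976 = 0.7651 M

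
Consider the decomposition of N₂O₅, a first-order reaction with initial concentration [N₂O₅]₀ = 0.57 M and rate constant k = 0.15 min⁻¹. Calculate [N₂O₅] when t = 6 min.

0.2317 M

Step 1: For a first-order reaction: [N₂O₅] = [N₂O₅]₀ × e^(-kt)
Step 2: [N₂O₅] = 0.57 × e^(-0.15 × 6)
Step 3: [N₂O₅] = 0.57 × e^(-0.9)
Step 4: [N₂O₅] = 0.57 × 0.40657 = 0.2317 M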